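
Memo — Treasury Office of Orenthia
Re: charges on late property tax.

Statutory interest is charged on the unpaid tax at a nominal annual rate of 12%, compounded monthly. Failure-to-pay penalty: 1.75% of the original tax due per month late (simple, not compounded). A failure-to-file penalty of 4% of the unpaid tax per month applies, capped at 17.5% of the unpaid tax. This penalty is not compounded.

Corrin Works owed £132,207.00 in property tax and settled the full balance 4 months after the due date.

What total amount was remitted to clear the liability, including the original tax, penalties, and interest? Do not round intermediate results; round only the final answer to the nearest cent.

Failure-to-file: 4 × 4% × £132,207.00 = £21,153.12 (under the 17.5% cap)
Failure-to-pay penalty: 4 × 1.75% × £132,207.00 = £9,254.49
Interest (12%/yr ÷ 12 = 1%/month): £132,207.00 × ((1 + 0.01)^4 − 1) = £5,368.1344…
Total = £132,207.00 + £30,407.6100 + £5,368.1344… = £167,982.74

£167,982.74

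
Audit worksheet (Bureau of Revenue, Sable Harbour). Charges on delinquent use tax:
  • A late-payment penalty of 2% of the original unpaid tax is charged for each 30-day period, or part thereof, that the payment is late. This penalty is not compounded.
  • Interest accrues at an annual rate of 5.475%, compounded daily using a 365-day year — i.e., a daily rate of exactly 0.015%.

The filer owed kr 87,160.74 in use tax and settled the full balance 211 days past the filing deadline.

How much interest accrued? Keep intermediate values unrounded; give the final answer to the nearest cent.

kr 2,802.54

Interest: kr 87,160.74 × ((1 + 0.00015)^211 − 1) = kr 87,160.74 × 0.03215374… = kr 2,802.5436…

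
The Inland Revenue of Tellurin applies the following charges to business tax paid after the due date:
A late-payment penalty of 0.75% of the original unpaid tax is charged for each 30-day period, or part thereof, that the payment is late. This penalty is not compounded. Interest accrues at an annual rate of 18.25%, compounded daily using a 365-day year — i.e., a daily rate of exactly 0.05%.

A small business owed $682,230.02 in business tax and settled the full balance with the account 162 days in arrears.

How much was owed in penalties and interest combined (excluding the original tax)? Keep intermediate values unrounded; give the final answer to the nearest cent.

$88,245.73

Penalty periods: ⌈162/30⌉ = 6; penalty = 6 × 0.75% × $682,230.02 = $30,700.35…
Interest: $682,230.02 × ((1 + 0.0005)^162 − 1) = $682,230.02 × 0.08434895… = $57,545.3828…
Penalties + interest = $30,700.3509 + $57,545.3828… = $88,245.73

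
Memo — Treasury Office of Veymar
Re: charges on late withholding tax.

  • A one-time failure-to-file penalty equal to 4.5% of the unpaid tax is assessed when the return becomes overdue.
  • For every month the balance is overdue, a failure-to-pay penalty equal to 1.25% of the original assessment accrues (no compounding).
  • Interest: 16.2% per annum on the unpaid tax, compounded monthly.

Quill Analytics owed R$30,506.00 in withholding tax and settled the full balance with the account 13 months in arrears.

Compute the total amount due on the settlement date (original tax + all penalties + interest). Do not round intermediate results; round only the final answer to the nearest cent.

Failure-to-file penalty: 4.5% × R$30,506.00 = R$1,372.77
Failure-to-pay penalty: 13 × 1.25% × R$30,506.00 = R$4,957.23…
Interest (16.2%/yr ÷ 12 = 1.35%/month): R$30,506.00 × ((1 + 0.0135)^13 − 1) = R$5,809.6695…
Total = R$30,506.00 + R$6,329.9950 + R$5,809.6695… = R$42,645.66

R$42,645.66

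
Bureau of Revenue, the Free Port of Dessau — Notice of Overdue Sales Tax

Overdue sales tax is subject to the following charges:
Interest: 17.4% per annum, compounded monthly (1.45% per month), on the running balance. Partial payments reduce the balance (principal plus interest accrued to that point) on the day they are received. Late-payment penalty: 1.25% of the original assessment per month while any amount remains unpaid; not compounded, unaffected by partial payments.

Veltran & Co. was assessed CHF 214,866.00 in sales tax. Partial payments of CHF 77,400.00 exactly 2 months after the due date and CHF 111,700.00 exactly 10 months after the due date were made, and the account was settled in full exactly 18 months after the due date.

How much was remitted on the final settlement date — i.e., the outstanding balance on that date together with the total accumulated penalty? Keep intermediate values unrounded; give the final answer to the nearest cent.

CHF 103,985.15

Balance at month 2: CHF 214,866.0000 × (1 + 0.0145)^2 = CHF 221,142.2896…
After CHF 77,400.00 payment: CHF 221,142.2896… − CHF 77,400.00 = CHF 143,742.2896…
Balance at month 10: CHF 143,742.2896… × (1 + 0.0145)^8 = CHF 161,287.5961…
After CHF 111,700.00 payment: CHF 161,287.5961… − CHF 111,700.00 = CHF 49,587.5961…
Balance at month 18: CHF 49,587.5961… × (1 + 0.0145)^8 = CHF 55,640.3004…
Penalty: 18 × 1.25% × CHF 214,866.00 = CHF 48,344.85
Final settlement = outstanding balance + penalty = CHF 55,640.3004… + CHF 48,344.85 = CHF 103,985.15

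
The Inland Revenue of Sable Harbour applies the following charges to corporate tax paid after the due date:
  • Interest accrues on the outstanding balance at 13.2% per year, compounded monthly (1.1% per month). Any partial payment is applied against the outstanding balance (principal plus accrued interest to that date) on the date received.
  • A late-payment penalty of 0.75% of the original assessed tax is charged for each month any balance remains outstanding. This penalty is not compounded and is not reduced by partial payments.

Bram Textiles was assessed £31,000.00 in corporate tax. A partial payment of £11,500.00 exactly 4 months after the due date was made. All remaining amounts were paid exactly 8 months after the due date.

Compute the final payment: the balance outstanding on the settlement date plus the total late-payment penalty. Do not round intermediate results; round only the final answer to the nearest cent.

£23,680.96

Balance at month 4: £31,000.0000 × (1 + 0.011)^4 = £32,386.6715…
After £11,500.00 payment: £32,386.6715… − £11,500.00 = £20,886.6715…
Balance at month 8: £20,886.6715… × (1 + 0.011)^4 = £21,820.9603…
Penalty: 8 × 0.75% × £31,000.00 = £1,860.00
Final settlement = outstanding balance + penalty = £21,820.9603… + £1,860.00 = £23,680.96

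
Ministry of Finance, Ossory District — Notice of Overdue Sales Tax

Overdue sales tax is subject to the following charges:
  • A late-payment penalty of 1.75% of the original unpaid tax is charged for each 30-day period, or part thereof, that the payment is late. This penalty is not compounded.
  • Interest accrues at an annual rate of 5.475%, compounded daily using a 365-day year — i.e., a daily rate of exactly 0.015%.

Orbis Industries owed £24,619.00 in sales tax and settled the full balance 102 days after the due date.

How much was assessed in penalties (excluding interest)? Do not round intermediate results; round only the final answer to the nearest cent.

£1,723.33

Penalty periods: ⌈102/30⌉ = 4; penalty = 4 × 1.75% × £24,619.00 = £1,723.33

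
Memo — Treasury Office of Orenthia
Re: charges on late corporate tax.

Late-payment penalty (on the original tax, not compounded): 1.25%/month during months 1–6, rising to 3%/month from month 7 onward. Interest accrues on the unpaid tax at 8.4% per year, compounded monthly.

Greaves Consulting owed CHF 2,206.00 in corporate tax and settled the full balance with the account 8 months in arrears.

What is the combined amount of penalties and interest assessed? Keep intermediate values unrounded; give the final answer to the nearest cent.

Penalty, months 1–6: 6 × 1.25% × CHF 2,206.00 = CHF 165.45
Penalty, months 7–8: 2 × 3% × CHF 2,206.00 = CHF 132.36
Interest (8.4%/yr ÷ 12 = 0.7%/month): CHF 2,206.00 × ((1 + 0.007)^8 − 1) = CHF 126.6054…
Penalties + interest = CHF 297.8100 + CHF 126.6054… = CHF 424.42

CHF 424.42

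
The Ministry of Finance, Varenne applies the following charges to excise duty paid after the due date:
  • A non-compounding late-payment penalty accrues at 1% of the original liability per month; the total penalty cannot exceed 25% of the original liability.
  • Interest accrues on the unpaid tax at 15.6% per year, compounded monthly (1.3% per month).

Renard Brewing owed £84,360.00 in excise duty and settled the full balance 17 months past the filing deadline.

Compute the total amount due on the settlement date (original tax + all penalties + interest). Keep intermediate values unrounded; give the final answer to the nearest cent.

£119,415.65

Penalty: 17 × 1% × £84,360.00 = £14,341.20 (below the 25% cap of £21,090.00)
Interest: £84,360.00 × ((1 + 0.013)^17 − 1) = £84,360.00 × 0.2455483… = £20,714.4541…
Total = £84,360.00 + £14,341.2000 + £20,714.4541… = £119,415.65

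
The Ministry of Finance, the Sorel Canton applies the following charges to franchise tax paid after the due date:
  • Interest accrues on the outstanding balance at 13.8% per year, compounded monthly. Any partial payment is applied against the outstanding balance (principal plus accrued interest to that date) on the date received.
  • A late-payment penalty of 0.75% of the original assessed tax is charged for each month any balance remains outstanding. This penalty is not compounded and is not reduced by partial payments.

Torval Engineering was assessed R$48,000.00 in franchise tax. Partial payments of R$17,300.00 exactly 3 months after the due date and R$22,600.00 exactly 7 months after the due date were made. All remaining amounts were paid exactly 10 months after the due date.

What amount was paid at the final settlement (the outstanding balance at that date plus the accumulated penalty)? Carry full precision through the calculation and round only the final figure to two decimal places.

Monthly rate = 13.8% ÷ 12 = 1.15%
Balance at month 3: R$48,000.0000 × (1 + 0.0115)^3 = R$49,675.1170…
After R$17,300.00 payment: R$49,675.1170… − R$17,300.00 = R$32,375.1170…
Balance at month 7: R$32,375.1170… × (1 + 0.0115)^4 = R$33,890.2596…
After R$22,600.00 payment: R$33,890.2596… − R$22,600.00 = R$11,290.2596…
Balance at month 10: R$11,290.2596… × (1 + 0.0115)^3 = R$11,684.2701…
Penalty: 10 × 0.75% × R$48,000.00 = R$3,600.00
Final settlement = outstanding balance + penalty = R$11,684.2701… + R$3,600.00 = R$15,284.27

R$15,284.27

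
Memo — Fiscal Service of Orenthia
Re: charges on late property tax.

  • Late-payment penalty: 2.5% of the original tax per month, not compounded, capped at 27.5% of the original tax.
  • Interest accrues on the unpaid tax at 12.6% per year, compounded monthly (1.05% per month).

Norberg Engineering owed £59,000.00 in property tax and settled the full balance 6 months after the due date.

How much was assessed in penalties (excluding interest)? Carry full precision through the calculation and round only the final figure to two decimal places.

Penalty: 6 × 2.5% × £59,000.00 = £8,850.00 (below the 27.5% cap of £16,225.00)

£8,850.00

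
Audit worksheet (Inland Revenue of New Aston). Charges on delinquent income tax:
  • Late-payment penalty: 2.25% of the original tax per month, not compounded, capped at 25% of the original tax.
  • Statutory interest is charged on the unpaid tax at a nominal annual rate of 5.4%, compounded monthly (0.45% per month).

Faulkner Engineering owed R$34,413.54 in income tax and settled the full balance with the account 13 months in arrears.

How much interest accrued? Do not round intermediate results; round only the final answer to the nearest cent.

R$2,068.46

Interest: R$34,413.54 × ((1 + 0.0045)^13 − 1) = R$34,413.54 × 0.0601059… = R$2,068.4553…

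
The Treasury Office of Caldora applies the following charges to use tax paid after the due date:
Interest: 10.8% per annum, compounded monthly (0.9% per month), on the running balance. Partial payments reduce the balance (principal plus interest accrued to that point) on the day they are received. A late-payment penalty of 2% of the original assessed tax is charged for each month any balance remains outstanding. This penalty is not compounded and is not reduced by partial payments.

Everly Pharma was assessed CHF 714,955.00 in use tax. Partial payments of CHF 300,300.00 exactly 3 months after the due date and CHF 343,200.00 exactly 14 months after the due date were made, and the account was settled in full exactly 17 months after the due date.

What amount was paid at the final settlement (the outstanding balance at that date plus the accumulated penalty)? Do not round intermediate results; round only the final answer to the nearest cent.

Balance at month 3: CHF 714,955.0000 × (1 + 0.009)^3 = CHF 734,433.0403…
After CHF 300,300.00 payment: CHF 734,433.0403… − CHF 300,300.00 = CHF 434,133.0403…
Balance at month 14: CHF 434,133.0403… × (1 + 0.009)^11 = CHF 479,099.4455…
After CHF 343,200.00 payment: CHF 479,099.4455… − CHF 343,200.00 = CHF 135,899.4455…
Balance at month 17: CHF 135,899.4455… × (1 + 0.009)^3 = CHF 139,601.8532…
Penalty: 17 × 2% × CHF 714,955.00 = CHF 243,084.70
Final settlement = outstanding balance + penalty = CHF 139,601.8532… + CHF 243,084.70 = CHF 382,686.55

CHF 382,686.55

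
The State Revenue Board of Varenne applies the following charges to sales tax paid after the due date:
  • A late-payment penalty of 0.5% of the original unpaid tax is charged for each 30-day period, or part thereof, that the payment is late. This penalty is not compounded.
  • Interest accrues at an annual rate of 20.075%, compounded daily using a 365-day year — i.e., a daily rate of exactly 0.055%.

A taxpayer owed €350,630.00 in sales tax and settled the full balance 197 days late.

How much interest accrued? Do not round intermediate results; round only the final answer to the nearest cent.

Interest: €350,630.00 × ((1 + 0.00055)^197 − 1) = €350,630.00 × 0.11440454… = €40,113.6628…

€40,113.66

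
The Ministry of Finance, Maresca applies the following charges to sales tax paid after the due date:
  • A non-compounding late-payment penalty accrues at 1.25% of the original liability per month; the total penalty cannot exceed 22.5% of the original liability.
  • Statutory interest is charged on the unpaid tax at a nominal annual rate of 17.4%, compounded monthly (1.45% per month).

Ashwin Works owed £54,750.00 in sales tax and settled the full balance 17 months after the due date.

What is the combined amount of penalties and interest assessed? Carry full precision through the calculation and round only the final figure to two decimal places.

£26,815.26

Penalty: 17 × 1.25% × £54,750.00 = £11,634.38… (below the 22.5% cap of £12,318.75)
Interest: £54,750.00 × ((1 + 0.0145)^17 − 1) = £54,750.00 × 0.2772764… = £15,180.8806…
Penalties + interest = £11,634.3750 + £15,180.8806… = £26,815.26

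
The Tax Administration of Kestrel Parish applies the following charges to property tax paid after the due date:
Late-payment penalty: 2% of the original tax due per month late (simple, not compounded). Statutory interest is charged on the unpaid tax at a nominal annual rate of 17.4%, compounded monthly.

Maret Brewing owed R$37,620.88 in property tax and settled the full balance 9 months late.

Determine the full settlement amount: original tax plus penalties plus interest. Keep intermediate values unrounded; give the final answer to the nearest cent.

R$49,596.76

Late-payment penalty: 9 × 2% × R$37,620.88 = R$6,771.76…
Interest (17.4%/yr ÷ 12 = 1.45%/month): R$37,620.88 × ((1 + 0.0145)^9 − 1) = R$5,204.1240…
Total = R$37,620.88 + R$6,771.7584 + R$5,204.1240… = R$49,596.76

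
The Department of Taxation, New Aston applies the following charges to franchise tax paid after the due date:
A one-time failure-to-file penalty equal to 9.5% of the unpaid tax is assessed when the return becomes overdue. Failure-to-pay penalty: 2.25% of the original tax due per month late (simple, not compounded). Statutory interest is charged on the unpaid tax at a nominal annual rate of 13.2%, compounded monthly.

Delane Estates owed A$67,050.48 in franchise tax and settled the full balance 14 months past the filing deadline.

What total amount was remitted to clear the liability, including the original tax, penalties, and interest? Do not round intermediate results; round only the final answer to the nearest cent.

A$105,638.73

Failure-to-file penalty: 9.5% × A$67,050.48 = A$6,369.80…
Failure-to-pay penalty: 14 × 2.25% × A$67,050.48 = A$21,120.90…
Interest (13.2%/yr ÷ 12 = 1.1%/month): A$67,050.48 × ((1 + 0.011)^14 − 1) = A$11,097.5563…
Total = A$67,050.48 + A$27,490.6968 + A$11,097.5563… = A$105,638.73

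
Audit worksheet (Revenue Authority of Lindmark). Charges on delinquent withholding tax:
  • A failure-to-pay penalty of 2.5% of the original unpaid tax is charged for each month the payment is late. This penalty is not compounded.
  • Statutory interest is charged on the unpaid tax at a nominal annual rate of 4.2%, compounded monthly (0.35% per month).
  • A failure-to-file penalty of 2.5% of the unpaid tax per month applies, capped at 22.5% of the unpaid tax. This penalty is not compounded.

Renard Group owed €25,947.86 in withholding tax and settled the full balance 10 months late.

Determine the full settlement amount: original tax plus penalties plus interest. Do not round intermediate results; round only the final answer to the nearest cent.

Failure-to-file: 10 × 2.5% × €25,947.86 = €6,486.97…, capped at 22.5% × €25,947.86 = €5,838.27…
Failure-to-pay penalty: 10 × 2.5% × €25,947.86 = €6,486.97…
Interest: €25,947.86 × ((1 + 0.0035)^10 − 1) = €25,947.86 × 0.0355564… = €922.6132…
Total = €25,947.86 + €12,325.2335 + €922.6132… = €39,195.71

€39,195.71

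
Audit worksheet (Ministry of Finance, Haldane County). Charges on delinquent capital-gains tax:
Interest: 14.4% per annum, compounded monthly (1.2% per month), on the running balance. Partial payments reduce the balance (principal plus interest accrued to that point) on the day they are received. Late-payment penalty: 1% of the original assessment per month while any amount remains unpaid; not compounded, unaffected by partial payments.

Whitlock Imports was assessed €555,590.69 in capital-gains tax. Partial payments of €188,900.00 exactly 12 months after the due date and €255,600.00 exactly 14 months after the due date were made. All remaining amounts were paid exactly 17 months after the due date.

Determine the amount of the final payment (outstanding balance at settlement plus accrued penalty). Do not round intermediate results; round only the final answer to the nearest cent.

€309,521.67

Balance at month 12: €555,590.6900 × (1 + 0.012)^12 = €641,093.1104…
After €188,900.00 payment: €641,093.1104… − €188,900.00 = €452,193.1104…
Balance at month 14: €452,193.1104… × (1 + 0.012)^2 = €463,110.8609…
After €255,600.00 payment: €463,110.8609… − €255,600.00 = €207,510.8609…
Balance at month 17: €207,510.8609… × (1 + 0.012)^3 = €215,071.2552…
Penalty: 17 × 1% × €555,590.69 = €94,450.42…
Final settlement = outstanding balance + penalty = €215,071.2552… + €94,450.42… = €309,521.67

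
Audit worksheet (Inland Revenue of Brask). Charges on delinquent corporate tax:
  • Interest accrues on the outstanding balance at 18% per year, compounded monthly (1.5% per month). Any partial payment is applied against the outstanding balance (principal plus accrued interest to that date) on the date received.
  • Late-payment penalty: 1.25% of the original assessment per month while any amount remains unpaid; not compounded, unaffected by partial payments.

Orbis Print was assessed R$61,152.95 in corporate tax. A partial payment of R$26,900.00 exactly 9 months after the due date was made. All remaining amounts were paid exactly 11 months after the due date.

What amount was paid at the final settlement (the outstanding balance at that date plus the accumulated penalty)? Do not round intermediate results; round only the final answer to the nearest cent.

R$52,730.53

Balance at month 9: R$61,152.9500 × (1 + 0.015)^9 = R$69,921.6700…
After R$26,900.00 payment: R$69,921.6700… − R$26,900.00 = R$43,021.6700…
Balance at month 11: R$43,021.6700… × (1 + 0.015)^2 = R$44,322.0000…
Penalty: 11 × 1.25% × R$61,152.95 = R$8,408.53…
Final settlement = outstanding balance + penalty = R$44,322.0000… + R$8,408.53… = R$52,730.53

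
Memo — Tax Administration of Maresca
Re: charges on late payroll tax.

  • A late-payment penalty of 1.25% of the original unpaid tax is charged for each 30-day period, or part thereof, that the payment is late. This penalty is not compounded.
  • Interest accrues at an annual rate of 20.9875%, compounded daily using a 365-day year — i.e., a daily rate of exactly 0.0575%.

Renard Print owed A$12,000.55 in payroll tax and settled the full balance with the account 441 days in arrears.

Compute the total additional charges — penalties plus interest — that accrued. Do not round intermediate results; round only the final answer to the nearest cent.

Penalty periods: ⌈441/30⌉ = 15; penalty = 15 × 1.25% × A$12,000.55 = A$2,250.10…
Interest: A$12,000.55 × ((1 + 0.000575)^441 − 1) = A$12,000.55 × 0.28853012… = A$3,462.5201…
Penalties + interest = A$2,250.1031… + A$3,462.5201… = A$5,712.62

A$5,712.62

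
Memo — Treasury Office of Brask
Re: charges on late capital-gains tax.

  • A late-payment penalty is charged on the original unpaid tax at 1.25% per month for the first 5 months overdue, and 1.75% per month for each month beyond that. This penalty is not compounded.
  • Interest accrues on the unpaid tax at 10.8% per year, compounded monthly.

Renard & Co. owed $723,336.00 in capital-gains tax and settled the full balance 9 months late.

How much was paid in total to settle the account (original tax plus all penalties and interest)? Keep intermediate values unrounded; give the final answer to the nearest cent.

$879,922.38

Penalty, months 1–5: 5 × 1.25% × $723,336.00 = $45,208.50
Penalty, months 6–9: 4 × 1.75% × $723,336.00 = $50,633.52
Interest (10.8%/yr ÷ 12 = 0.9%/month): $723,336.00 × ((1 + 0.009)^9 − 1) = $60,744.3614…
Total = $723,336.00 + $95,842.0200 + $60,744.3614… = $879,922.38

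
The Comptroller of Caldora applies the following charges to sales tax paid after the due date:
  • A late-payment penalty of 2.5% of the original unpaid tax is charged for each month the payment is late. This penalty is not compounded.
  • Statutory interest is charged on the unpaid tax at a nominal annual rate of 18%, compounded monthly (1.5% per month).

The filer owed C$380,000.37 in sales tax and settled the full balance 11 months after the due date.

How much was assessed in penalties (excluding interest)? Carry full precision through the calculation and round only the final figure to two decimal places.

C$104,500.10

Late-payment penalty = 2.5% × C$380,000.37 × 11 mo = C$104,500.10…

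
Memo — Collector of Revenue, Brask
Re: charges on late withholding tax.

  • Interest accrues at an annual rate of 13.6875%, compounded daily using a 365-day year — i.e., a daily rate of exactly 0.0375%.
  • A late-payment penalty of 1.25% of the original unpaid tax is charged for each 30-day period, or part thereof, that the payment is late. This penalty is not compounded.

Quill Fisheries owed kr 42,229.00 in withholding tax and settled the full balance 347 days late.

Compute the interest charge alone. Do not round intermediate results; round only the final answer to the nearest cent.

kr 5,867.42

Interest: kr 42,229.00 × ((1 + 0.000375)^347 − 1) = kr 42,229.00 × 0.13894296… = kr 5,867.4224…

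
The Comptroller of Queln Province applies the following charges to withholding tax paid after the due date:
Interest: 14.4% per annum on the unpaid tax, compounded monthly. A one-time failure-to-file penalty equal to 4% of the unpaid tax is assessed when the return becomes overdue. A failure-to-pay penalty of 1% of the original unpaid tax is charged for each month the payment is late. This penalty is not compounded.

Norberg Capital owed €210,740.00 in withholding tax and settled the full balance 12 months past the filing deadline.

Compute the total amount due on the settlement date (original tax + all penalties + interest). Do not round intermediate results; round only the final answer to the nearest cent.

€276,890.15

Failure-to-file penalty: 4% × €210,740.00 = €8,429.60
Failure-to-pay penalty: 12 × 1% × €210,740.00 = €25,288.80
Interest (14.4%/yr ÷ 12 = 1.2%/month): €210,740.00 × ((1 + 0.012)^12 − 1) = €32,431.7531…
Total = €210,740.00 + €33,718.4000 + €32,431.7531… = €276,890.15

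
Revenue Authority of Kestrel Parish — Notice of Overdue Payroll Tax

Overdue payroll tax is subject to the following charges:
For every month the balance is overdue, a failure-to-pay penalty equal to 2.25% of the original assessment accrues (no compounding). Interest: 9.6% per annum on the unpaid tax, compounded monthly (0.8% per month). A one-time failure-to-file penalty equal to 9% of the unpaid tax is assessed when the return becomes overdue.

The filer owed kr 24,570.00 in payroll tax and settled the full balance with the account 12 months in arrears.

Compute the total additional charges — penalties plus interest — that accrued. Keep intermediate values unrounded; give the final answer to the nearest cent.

kr 11,310.52

Failure-to-file penalty: 9% × kr 24,570.00 = kr 2,211.30
Failure-to-pay penalty: 12 × 2.25% × kr 24,570.00 = kr 6,633.90
Interest: kr 24,570.00 × ((1 + 0.008)^12 − 1) = kr 24,570.00 × 0.1003387… = kr 2,465.3217…
Penalties + interest = kr 8,845.2000 + kr 2,465.3217… = kr 11,310.52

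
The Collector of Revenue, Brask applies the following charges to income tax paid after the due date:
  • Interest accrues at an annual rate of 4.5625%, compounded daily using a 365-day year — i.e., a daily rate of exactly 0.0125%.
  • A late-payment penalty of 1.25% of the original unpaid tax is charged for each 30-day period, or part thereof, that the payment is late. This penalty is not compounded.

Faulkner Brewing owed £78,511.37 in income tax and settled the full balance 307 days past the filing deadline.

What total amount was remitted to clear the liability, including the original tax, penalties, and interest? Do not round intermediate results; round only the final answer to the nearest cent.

£92,377.92

Penalty periods: ⌈307/30⌉ = 11; penalty = 11 × 1.25% × £78,511.37 = £10,795.31…
Interest: £78,511.37 × ((1 + 0.000125)^307 − 1) = £78,511.37 × 0.03911834… = £3,071.2343…
Total = £78,511.37 + £10,795.3134… + £3,071.2343… = £92,377.92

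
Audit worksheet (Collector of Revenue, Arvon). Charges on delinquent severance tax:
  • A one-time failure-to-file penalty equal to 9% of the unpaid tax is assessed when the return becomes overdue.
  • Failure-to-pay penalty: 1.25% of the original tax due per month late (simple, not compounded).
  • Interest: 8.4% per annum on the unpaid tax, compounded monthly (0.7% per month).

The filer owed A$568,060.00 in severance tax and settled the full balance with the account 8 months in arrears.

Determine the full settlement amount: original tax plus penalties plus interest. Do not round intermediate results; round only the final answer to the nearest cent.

A$708,593.15

Failure-to-file penalty: 9% × A$568,060.00 = A$51,125.40
Failure-to-pay penalty = 1.25% × A$568,060.00 × 8 mo = A$56,806.00
Interest: A$568,060.00 × ((1 + 0.007)^8 − 1) = A$568,060.00 × 0.0573914… = A$32,601.7456…
Total = A$568,060.00 + A$107,931.4000 + A$32,601.7456… = A$708,593.15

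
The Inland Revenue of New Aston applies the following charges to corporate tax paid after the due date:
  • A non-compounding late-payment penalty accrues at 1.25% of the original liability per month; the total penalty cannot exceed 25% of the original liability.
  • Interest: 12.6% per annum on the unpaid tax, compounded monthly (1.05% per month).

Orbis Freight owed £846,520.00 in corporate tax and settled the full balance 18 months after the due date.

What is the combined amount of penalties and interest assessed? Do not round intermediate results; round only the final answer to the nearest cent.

£365,570.67

Penalty: 18 × 1.25% × £846,520.00 = £190,467.00 (below the 25% cap of £211,630.00)
Interest: £846,520.00 × ((1 + 0.0105)^18 − 1) = £846,520.00 × 0.2068512… = £175,103.6654…
Penalties + interest = £190,467.0000 + £175,103.6654… = £365,570.67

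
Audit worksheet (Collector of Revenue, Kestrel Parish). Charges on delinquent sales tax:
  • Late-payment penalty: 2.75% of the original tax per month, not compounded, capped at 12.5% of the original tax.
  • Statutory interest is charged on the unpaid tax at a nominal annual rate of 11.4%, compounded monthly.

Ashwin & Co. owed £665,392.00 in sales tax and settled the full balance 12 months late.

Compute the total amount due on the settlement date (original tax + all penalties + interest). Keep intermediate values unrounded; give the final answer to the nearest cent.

£828,512.33

Penalty (uncapped): 12 × 2.75% × £665,392.00 = £219,579.36; cap = 12.5% × £665,392.00 = £83,174.00 → penalty = £83,174.00
Interest (11.4%/yr ÷ 12 = 0.95%/month): £665,392.00 × ((1 + 0.0095)^12 − 1) = £79,946.3273…
Total = £665,392.00 + £83,174.0000 + £79,946.3273… = £828,512.33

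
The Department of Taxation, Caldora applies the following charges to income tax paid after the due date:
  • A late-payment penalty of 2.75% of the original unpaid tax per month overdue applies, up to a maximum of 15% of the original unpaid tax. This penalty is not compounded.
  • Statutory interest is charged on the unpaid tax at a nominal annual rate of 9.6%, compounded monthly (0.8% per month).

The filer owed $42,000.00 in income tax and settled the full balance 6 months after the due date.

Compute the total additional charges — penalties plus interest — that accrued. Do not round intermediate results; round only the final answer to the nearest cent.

$8,356.75

Penalty (uncapped): 6 × 2.75% × $42,000.00 = $6,930.00; cap = 15% × $42,000.00 = $6,300.00 → penalty = $6,300.00
Interest: $42,000.00 × ((1 + 0.008)^6 − 1) = $42,000.00 × 0.0489703… = $2,056.7527…
Penalties + interest = $6,300.0000 + $2,056.7527… = $8,356.75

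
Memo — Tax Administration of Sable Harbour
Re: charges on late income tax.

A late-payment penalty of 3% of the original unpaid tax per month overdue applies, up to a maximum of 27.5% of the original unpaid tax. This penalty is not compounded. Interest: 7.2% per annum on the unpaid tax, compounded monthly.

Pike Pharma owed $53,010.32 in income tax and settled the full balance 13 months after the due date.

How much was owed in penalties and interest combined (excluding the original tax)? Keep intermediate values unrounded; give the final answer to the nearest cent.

Penalty (uncapped): 13 × 3% × $53,010.32 = $20,674.02…; cap = 27.5% × $53,010.32 = $14,577.84… → penalty = $14,577.84…
Interest (7.2%/yr ÷ 12 = 0.6%/month): $53,010.32 × ((1 + 0.006)^13 − 1) = $4,286.9824…
Penalties + interest = $14,577.8380 + $4,286.9824… = $18,864.82

$18,864.82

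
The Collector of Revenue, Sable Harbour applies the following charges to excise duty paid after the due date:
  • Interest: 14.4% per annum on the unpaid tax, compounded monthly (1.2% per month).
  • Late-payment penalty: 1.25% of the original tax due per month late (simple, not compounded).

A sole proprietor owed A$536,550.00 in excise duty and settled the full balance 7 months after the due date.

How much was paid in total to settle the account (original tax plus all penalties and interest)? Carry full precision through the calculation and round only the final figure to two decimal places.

Late-payment penalty = 1.25% × A$536,550.00 × 7 mo = A$46,948.13…
Interest: A$536,550.00 × ((1 + 0.012)^7 − 1) = A$536,550.00 × 0.0870852… = A$46,725.5700…
Total = A$536,550.00 + A$46,948.1250 + A$46,725.5700… = A$630,223.69

A$630,223.69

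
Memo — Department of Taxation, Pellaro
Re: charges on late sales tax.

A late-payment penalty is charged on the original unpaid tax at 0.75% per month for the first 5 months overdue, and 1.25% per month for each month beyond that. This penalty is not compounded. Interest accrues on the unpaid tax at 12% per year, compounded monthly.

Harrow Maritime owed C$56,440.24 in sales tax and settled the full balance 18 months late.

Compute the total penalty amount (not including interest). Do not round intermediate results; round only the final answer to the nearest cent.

Penalty, months 1–5: 5 × 0.75% × C$56,440.24 = C$2,116.51…
Penalty, months 6–18: 13 × 1.25% × C$56,440.24 = C$9,171.54…
Total penalty = C$2,116.51… + C$9,171.54… = C$11,288.05

C$11,288.05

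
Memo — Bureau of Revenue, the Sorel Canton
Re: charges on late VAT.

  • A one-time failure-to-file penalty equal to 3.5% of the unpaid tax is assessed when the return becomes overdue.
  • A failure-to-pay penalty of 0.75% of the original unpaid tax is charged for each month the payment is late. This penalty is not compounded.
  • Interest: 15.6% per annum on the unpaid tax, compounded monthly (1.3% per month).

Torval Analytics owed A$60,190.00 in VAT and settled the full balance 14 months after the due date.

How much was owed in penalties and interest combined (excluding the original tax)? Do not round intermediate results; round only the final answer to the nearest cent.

Failure-to-file penalty: 3.5% × A$60,190.00 = A$2,106.65
Failure-to-pay penalty: 14 × 0.75% × A$60,190.00 = A$6,319.95
Interest: A$60,190.00 × ((1 + 0.013)^14 − 1) = A$60,190.00 × 0.1982081… = A$11,930.1429…
Penalties + interest = A$8,426.6000 + A$11,930.1429… = A$20,356.74

A$20,356.74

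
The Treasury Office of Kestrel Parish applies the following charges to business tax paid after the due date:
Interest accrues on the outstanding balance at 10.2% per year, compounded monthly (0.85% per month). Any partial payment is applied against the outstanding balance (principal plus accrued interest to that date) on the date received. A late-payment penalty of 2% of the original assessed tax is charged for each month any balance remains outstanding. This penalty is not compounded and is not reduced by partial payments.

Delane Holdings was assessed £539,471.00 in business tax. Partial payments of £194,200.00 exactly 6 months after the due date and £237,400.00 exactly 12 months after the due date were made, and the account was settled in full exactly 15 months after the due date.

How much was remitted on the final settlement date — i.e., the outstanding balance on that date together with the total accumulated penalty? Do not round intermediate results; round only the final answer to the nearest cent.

Balance at month 6: £539,471.0000 × (1 + 0.0085)^6 = £567,575.3411…
After £194,200.00 payment: £567,575.3411… − £194,200.00 = £373,375.3411…
Balance at month 12: £373,375.3411… × (1 + 0.0085)^6 = £392,826.7444…
After £237,400.00 payment: £392,826.7444… − £237,400.00 = £155,426.7444…
Balance at month 15: £155,426.7444… × (1 + 0.0085)^3 = £159,423.9106…
Penalty: 15 × 2% × £539,471.00 = £161,841.30
Final settlement = outstanding balance + penalty = £159,423.9106… + £161,841.30 = £321,265.21

£321,265.21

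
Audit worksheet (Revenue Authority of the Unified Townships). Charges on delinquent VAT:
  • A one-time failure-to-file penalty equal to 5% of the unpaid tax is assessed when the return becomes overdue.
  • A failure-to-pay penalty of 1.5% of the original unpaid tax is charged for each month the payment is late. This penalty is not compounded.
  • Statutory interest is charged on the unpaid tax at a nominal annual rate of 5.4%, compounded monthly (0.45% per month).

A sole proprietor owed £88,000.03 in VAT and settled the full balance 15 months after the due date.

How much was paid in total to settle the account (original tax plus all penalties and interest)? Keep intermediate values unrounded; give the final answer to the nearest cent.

Failure-to-file penalty: 5% × £88,000.03 = £4,400.00…
Failure-to-pay penalty: 15 × 1.5% × £88,000.03 = £19,800.01…
Interest: £88,000.03 × ((1 + 0.0045)^15 − 1) = £88,000.03 × 0.0696683… = £6,130.8105…
Total = £88,000.03 + £24,200.0083… + £6,130.8105… = £118,330.85

£118,330.85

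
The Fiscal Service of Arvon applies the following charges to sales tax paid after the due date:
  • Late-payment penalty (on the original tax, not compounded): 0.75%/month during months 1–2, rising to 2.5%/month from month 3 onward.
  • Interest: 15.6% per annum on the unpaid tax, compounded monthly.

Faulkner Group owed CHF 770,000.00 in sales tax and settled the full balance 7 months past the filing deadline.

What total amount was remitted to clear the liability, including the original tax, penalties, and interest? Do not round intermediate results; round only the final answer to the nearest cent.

CHF 950,662.71

Penalty, months 1–2: 2 × 0.75% × CHF 770,000.00 = CHF 11,550.00
Penalty, months 3–7: 5 × 2.5% × CHF 770,000.00 = CHF 96,250.00
Interest (15.6%/yr ÷ 12 = 1.3%/month): CHF 770,000.00 × ((1 + 0.013)^7 − 1) = CHF 72,862.7149…
Total = CHF 770,000.00 + CHF 107,800.0000 + CHF 72,862.7149… = CHF 950,662.71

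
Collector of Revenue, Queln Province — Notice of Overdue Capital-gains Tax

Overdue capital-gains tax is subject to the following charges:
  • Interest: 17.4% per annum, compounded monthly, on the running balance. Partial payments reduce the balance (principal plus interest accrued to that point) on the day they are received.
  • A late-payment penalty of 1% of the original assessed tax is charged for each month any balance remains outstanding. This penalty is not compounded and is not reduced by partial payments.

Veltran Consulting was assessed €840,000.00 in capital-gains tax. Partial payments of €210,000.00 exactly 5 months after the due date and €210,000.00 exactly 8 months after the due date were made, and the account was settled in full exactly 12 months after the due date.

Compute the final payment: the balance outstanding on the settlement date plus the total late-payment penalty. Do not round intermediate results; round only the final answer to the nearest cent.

Monthly rate = 17.4% ÷ 12 = 1.45%
Balance at month 5: €840,000.0000 × (1 + 0.0145)^5 = €902,691.8946…
After €210,000.00 payment: €902,691.8946… − €210,000.00 = €692,691.8946…
Balance at month 8: €692,691.8946… × (1 + 0.0145)^3 = €723,263.0192…
After €210,000.00 payment: €723,263.0192… − €210,000.00 = €513,263.0192…
Balance at month 12: €513,263.0192… × (1 + 0.0145)^4 = €543,686.0373…
Penalty: 12 × 1% × €840,000.00 = €100,800.00
Final settlement = outstanding balance + penalty = €543,686.0373… + €100,800.00 = €644,486.04

€644,486.04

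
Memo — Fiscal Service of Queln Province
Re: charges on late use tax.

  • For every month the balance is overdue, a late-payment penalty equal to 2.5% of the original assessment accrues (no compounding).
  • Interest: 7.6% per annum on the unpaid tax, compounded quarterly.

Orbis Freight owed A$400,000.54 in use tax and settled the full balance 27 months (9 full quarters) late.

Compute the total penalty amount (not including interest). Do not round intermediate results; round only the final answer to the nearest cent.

Late-payment penalty: 27 × 2.5% × A$400,000.54 = A$270,000.36…

A$270,000.36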